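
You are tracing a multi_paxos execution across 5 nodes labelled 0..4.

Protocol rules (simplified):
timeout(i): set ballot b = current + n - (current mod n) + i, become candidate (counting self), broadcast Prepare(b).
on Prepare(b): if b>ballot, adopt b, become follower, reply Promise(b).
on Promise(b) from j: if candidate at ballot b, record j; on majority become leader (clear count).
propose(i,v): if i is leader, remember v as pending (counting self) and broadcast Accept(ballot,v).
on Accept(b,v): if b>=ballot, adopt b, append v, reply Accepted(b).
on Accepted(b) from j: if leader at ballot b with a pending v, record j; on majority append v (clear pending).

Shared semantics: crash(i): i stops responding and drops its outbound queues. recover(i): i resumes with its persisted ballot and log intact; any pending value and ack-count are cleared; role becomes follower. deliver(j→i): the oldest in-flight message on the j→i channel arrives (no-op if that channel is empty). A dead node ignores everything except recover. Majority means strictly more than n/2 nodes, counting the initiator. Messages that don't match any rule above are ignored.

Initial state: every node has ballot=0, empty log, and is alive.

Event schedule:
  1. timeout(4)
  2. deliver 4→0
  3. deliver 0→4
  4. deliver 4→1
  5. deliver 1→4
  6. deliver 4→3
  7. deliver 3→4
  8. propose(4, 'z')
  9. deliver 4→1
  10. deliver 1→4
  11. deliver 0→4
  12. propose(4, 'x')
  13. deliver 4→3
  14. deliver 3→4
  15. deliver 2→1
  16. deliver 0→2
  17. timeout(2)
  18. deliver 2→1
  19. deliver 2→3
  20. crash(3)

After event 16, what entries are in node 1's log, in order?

z

step 1 timeout(4): 4={cand,b=9,log=-}
step 2 deliver 4→0: 0={foll,b=9,log=-}
step 3 deliver 0→4: —
step 4 deliver 4→1: 1={foll,b=9,log=-}
step 5 deliver 1→4: 4={lead,b=9,log=-}
step 6 deliver 4→3: 3={foll,b=9,log=-}
step 7 deliver 3→4: —
step 8 propose(4,'z'): —
step 9 deliver 4→1: 1={foll,b=9,log=z}
step 10 deliver 1→4: —
step 11 deliver 0→4: —
step 12 propose(4,'x'): —
step 13 deliver 4→3: 3={foll,b=9,log=z}
step 14 deliver 3→4: —
step 15 deliver 2→1: —
step 16 deliver 0→2: —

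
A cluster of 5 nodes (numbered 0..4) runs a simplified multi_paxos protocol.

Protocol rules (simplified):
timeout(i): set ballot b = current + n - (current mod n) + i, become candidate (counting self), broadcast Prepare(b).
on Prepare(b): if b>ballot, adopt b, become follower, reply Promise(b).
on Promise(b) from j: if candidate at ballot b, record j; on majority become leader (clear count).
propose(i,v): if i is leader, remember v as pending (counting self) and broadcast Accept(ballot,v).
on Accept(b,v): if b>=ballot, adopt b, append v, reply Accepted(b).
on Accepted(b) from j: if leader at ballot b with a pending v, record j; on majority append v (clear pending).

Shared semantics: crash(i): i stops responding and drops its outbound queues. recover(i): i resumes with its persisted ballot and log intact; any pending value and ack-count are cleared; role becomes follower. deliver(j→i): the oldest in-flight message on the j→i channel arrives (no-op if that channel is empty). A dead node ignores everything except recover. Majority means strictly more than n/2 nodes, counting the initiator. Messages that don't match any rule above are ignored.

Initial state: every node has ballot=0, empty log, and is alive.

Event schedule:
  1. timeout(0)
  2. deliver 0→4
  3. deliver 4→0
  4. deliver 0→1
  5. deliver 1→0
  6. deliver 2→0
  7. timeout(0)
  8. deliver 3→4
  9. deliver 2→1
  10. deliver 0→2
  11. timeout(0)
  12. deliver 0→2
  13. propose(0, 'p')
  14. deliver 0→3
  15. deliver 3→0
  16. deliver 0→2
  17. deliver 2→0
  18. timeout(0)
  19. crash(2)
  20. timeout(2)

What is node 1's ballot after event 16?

5

after 1 — timeout(0): n0:cand/b5/[-]
after 2 — deliver 0→4: n4:foll/b5/[-]
after 3 — deliver 4→0: ·
after 4 — deliver 0→1: n1:foll/b5/[-]
after 5 — deliver 1→0: n0:lead/b5/[-]
after 6 — deliver 2→0: ·
after 7 — timeout(0): n0:cand/b10/[-]
after 8 — deliver 3→4: ·
after 9 — deliver 2→1: ·
after 10 — deliver 0→2: n2:foll/b5/[-]
after 11 — timeout(0): n0:cand/b15/[-]
after 12 — deliver 0→2: n2:foll/b10/[-]
after 13 — propose(0,'p'): ·
after 14 — deliver 0→3: n3:foll/b5/[-]
after 15 — deliver 3→0: ·
after 16 — deliver 0→2: n2:foll/b15/[-]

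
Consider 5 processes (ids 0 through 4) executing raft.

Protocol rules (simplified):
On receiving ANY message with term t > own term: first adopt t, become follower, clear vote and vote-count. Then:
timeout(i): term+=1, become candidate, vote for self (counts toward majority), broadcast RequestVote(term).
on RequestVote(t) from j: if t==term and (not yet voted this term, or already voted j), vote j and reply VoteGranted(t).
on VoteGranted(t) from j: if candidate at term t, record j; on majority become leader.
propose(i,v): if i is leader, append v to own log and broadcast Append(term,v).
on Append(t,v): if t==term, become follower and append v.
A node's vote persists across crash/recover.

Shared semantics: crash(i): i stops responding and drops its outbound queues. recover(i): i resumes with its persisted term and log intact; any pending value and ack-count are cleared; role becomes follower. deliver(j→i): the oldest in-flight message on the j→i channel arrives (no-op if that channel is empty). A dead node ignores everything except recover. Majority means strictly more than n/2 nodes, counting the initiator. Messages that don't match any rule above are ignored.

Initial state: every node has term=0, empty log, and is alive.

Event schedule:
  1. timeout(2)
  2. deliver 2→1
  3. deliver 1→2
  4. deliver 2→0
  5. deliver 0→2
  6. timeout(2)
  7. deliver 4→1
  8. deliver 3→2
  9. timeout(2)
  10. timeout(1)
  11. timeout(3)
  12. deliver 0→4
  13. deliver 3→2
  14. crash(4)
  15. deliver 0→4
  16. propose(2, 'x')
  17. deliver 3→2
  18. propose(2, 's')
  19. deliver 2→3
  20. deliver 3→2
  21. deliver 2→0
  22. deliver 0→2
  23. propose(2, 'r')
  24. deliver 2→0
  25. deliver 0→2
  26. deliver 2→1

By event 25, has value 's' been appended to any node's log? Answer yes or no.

e1 timeout(2): 2[cand,t=1,-]
e2 deliver 2→1: 1[foll,t=1,-]
e3 deliver 1→2: ·
e4 deliver 2→0: 0[foll,t=1,-]
e5 deliver 0→2: 2[lead,t=1,-]
e6 timeout(2): 2[cand,t=2,-]
e7 deliver 4→1: ·
e8 deliver 3→2: ·
e9 timeout(2): 2[cand,t=3,-]
e10 timeout(1): 1[cand,t=2,-]
e11 timeout(3): 3[cand,t=1,-]
e12 deliver 0→4: ·
e13 deliver 3→2: ·
e14 crash(4): 4[✗foll,t=0,-]
e15 deliver 0→4: ·
e16 propose(2,'x'): ·
e17 deliver 3→2: ·
e18 propose(2,'s'): ·
e19 deliver 2→3: ·
e20 deliver 3→2: ·
e21 deliver 2→0: 0[foll,t=2,-]
e22 deliver 0→2: ·
e23 propose(2,'r'): ·
e24 deliver 2→0: 0[foll,t=3,-]
e25 deliver 0→2: ·

no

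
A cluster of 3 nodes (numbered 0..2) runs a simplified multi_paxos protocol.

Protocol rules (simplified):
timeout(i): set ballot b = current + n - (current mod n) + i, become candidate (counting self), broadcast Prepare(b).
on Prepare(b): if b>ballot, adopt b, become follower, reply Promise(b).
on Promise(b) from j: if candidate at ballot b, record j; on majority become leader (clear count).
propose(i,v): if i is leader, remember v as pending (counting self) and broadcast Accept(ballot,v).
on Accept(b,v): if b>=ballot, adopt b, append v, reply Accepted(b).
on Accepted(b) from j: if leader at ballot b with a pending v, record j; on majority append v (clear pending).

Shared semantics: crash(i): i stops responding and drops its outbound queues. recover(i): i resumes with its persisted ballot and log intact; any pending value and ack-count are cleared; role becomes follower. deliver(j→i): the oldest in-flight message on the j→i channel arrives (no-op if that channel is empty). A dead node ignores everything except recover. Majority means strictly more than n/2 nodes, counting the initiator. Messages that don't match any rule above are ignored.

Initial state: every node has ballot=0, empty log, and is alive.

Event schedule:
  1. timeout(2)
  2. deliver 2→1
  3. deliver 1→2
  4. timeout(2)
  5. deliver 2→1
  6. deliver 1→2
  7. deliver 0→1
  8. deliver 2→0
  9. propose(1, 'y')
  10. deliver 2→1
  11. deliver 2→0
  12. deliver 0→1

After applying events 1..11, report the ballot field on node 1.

step 1 timeout(2): 2={cand,b=5,log=-}
step 2 deliver 2→1: 1={foll,b=5,log=-}
step 3 deliver 1→2: 2={lead,b=5,log=-}
step 4 timeout(2): 2={cand,b=8,log=-}
step 5 deliver 2→1: 1={foll,b=8,log=-}
step 6 deliver 1→2: 2={lead,b=8,log=-}
step 7 deliver 0→1: —
step 8 deliver 2→0: 0={foll,b=5,log=-}
step 9 propose(1,'y'): —
step 10 deliver 2→1: —
step 11 deliver 2→0: 0={foll,b=8,log=-}

8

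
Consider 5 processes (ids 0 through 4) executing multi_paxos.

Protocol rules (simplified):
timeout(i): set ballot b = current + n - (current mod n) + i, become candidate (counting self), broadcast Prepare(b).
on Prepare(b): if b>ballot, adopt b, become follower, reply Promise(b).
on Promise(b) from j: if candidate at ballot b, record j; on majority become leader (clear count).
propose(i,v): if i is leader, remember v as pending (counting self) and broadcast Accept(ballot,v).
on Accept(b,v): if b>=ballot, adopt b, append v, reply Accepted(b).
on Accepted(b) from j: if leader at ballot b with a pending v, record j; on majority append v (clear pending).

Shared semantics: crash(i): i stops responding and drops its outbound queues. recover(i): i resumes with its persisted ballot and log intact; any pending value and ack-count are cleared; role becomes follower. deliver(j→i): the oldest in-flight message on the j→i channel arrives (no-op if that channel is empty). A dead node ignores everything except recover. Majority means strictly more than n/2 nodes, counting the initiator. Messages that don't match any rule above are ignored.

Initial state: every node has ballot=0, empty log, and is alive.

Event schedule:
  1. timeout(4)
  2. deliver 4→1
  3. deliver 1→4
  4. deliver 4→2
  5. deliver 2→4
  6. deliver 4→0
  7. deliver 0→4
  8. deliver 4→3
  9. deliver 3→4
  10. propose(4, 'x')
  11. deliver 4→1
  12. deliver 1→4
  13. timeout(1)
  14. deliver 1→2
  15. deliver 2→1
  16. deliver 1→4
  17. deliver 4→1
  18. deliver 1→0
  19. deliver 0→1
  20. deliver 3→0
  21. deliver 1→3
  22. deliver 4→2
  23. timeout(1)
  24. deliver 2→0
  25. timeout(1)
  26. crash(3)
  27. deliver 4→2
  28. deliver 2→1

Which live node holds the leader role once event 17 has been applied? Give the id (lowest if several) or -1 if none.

e1 timeout(4): 4[cand,b=9,-]
e2 deliver 4→1: 1[foll,b=9,-]
e3 deliver 1→4: ·
e4 deliver 4→2: 2[foll,b=9,-]
e5 deliver 2→4: 4[lead,b=9,-]
e6 deliver 4→0: 0[foll,b=9,-]
e7 deliver 0→4: ·
e8 deliver 4→3: 3[foll,b=9,-]
e9 deliver 3→4: ·
e10 propose(4,'x'): ·
e11 deliver 4→1: 1[foll,b=9,x]
e12 deliver 1→4: ·
e13 timeout(1): 1[cand,b=11,x]
e14 deliver 1→2: 2[foll,b=11,-]
e15 deliver 2→1: ·
e16 deliver 1→4: 4[foll,b=11,-]
e17 deliver 4→1: 1[lead,b=11,x]

1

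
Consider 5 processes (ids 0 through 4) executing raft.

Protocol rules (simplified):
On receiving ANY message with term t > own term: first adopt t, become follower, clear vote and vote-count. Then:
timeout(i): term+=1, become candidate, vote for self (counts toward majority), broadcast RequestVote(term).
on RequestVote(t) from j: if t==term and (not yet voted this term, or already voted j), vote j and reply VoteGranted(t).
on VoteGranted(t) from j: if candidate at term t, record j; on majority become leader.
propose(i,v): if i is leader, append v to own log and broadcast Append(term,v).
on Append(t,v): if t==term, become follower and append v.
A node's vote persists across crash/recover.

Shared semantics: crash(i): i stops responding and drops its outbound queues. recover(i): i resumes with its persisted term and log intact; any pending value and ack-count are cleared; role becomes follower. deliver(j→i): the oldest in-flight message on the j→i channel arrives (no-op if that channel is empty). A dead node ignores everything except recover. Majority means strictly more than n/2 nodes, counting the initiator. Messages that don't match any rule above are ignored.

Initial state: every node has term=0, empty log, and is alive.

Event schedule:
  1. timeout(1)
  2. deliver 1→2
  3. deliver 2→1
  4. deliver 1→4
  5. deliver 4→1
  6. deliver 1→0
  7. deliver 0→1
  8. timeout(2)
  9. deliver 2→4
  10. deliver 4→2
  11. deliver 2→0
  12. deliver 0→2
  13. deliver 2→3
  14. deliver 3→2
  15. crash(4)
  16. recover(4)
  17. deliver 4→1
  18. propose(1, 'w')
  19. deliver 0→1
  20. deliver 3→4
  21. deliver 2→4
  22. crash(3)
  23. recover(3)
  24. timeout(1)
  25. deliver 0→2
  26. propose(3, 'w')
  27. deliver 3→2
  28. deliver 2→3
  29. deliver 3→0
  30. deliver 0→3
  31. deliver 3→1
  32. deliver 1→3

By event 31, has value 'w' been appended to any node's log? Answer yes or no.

yes

e1 timeout(1): 1[cand,t=1,-]
e2 deliver 1→2: 2[foll,t=1,-]
e3 deliver 2→1: ·
e4 deliver 1→4: 4[foll,t=1,-]
e5 deliver 4→1: 1[lead,t=1,-]
e6 deliver 1→0: 0[foll,t=1,-]
e7 deliver 0→1: ·
e8 timeout(2): 2[cand,t=2,-]
e9 deliver 2→4: 4[foll,t=2,-]
e10 deliver 4→2: ·
e11 deliver 2→0: 0[foll,t=2,-]
e12 deliver 0→2: 2[lead,t=2,-]
e13 deliver 2→3: 3[foll,t=2,-]
e14 deliver 3→2: ·
e15 crash(4): 4[✗foll,t=2,-]
e16 recover(4): 4[foll,t=2,-]
e17 deliver 4→1: ·
e18 propose(1,'w'): 1[lead,t=1,w]
e19 deliver 0→1: ·
e20 deliver 3→4: ·
e21 deliver 2→4: ·
e22 crash(3): 3[✗foll,t=2,-]
e23 recover(3): 3[foll,t=2,-]
e24 timeout(1): 1[cand,t=2,w]
e25 deliver 0→2: ·
e26 propose(3,'w'): ·
e27 deliver 3→2: ·
e28 deliver 2→3: ·
e29 deliver 3→0: ·
e30 deliver 0→3: ·
e31 deliver 3→1: ·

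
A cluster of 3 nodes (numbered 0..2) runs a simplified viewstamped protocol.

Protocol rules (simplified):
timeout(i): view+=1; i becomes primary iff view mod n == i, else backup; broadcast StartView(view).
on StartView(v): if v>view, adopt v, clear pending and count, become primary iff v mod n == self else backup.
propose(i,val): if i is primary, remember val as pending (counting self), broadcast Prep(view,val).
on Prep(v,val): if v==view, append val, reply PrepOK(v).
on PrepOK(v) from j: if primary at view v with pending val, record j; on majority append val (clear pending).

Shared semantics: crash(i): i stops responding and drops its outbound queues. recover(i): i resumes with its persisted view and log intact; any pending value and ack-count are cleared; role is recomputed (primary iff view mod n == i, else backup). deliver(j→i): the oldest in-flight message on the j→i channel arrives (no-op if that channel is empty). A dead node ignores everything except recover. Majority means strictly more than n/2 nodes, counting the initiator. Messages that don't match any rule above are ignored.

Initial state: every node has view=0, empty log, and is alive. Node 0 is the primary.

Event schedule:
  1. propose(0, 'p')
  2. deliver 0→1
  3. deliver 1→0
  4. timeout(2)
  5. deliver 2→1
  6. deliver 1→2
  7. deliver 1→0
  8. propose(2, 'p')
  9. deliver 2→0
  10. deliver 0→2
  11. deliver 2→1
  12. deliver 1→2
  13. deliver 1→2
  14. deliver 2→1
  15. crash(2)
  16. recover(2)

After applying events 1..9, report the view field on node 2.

1

step 1 propose(0,'p'): —
step 2 deliver 0→1: 1={back,v=0,log=p}
step 3 deliver 1→0: 0={prim,v=0,log=p}
step 4 timeout(2): 2={back,v=1,log=-}
step 5 deliver 2→1: 1={prim,v=1,log=p}
step 6 deliver 1→2: —
step 7 deliver 1→0: —
step 8 propose(2,'p'): —
step 9 deliver 2→0: 0={back,v=1,log=p}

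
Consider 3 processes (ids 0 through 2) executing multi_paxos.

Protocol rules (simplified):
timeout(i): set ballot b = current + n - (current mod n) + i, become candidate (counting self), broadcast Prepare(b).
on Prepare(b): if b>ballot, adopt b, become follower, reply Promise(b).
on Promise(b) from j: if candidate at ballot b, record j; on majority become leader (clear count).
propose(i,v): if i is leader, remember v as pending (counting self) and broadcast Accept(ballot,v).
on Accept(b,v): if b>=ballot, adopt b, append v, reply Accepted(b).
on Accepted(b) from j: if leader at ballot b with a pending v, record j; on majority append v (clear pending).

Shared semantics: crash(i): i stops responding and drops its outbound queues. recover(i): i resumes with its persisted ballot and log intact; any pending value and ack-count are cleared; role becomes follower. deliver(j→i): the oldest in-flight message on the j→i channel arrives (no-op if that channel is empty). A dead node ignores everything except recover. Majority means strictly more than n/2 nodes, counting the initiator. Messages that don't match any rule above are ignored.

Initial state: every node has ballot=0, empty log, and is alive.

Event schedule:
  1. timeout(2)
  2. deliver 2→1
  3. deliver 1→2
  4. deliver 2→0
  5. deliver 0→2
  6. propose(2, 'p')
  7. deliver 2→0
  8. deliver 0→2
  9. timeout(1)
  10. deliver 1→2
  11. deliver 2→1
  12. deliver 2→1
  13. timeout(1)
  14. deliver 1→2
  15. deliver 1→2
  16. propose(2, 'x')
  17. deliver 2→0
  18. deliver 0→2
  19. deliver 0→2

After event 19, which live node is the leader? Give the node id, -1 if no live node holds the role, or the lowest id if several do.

-1

step 1 timeout(2): 2={cand,b=5,log=-}
step 2 deliver 2→1: 1={foll,b=5,log=-}
step 3 deliver 1→2: 2={lead,b=5,log=-}
step 4 deliver 2→0: 0={foll,b=5,log=-}
step 5 deliver 0→2: —
step 6 propose(2,'p'): —
step 7 deliver 2→0: 0={foll,b=5,log=p}
step 8 deliver 0→2: 2={lead,b=5,log=p}
step 9 timeout(1): 1={cand,b=7,log=-}
step 10 deliver 1→2: 2={foll,b=7,log=p}
step 11 deliver 2→1: —
step 12 deliver 2→1: 1={lead,b=7,log=-}
step 13 timeout(1): 1={cand,b=10,log=-}
step 14 deliver 1→2: 2={foll,b=10,log=p}
step 15 deliver 1→2: —
step 16 propose(2,'x'): —
step 17 deliver 2→0: —
step 18 deliver 0→2: —
step 19 deliver 0→2: —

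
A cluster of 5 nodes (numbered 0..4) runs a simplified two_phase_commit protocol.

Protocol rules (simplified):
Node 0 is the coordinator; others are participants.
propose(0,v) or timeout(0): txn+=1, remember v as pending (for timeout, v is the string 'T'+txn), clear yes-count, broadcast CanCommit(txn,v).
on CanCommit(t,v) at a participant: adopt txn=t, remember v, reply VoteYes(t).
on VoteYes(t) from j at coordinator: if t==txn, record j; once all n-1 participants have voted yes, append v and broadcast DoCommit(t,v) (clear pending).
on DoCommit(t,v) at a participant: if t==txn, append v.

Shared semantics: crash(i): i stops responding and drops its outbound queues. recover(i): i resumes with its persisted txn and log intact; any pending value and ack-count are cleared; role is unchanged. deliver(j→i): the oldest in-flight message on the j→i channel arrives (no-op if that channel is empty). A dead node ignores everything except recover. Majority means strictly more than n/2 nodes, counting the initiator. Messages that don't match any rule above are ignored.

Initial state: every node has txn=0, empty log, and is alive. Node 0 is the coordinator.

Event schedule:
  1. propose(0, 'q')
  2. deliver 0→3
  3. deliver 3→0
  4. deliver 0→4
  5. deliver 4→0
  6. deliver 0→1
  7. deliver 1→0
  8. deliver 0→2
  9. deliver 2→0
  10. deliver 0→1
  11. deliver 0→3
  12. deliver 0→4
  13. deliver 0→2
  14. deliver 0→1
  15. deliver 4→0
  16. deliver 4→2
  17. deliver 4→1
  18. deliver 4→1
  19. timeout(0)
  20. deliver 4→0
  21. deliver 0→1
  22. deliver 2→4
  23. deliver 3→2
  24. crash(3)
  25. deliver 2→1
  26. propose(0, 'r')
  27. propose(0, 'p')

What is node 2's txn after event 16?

after 1 — propose(0,'q'): n0:coor/t1/[-]
after 2 — deliver 0→3: n3:part/t1/[-]
after 3 — deliver 3→0: ·
after 4 — deliver 0→4: n4:part/t1/[-]
after 5 — deliver 4→0: ·
after 6 — deliver 0→1: n1:part/t1/[-]
after 7 — deliver 1→0: ·
after 8 — deliver 0→2: n2:part/t1/[-]
after 9 — deliver 2→0: n0:coor/t1/[q]
after 10 — deliver 0→1: n1:part/t1/[q]
after 11 — deliver 0→3: n3:part/t1/[q]
after 12 — deliver 0→4: n4:part/t1/[q]
after 13 — deliver 0→2: n2:part/t1/[q]
after 14 — deliver 0→1: ·
after 15 — deliver 4→0: ·
after 16 — deliver 4→2: ·

1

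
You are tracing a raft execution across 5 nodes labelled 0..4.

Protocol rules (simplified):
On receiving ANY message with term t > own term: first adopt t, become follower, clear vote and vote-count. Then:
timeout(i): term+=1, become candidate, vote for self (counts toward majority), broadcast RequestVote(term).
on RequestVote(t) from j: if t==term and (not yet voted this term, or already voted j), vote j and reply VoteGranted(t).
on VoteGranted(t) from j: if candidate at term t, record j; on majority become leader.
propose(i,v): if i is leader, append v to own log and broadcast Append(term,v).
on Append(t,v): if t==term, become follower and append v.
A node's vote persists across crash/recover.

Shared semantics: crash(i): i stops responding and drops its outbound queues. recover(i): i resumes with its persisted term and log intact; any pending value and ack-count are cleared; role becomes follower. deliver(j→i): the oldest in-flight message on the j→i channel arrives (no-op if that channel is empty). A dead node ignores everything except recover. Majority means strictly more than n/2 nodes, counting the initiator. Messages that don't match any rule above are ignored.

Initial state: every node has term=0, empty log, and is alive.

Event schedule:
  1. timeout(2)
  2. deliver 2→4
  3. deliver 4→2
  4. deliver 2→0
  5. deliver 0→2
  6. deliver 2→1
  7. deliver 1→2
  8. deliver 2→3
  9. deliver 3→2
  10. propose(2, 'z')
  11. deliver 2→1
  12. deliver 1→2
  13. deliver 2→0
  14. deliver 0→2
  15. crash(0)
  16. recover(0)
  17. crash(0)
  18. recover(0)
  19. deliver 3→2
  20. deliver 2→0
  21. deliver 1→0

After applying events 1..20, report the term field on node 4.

[1] timeout(2) → N2(cand t1 [-])
[2] deliver 2→4 → N4(foll t1 [-])
[3] deliver 4→2 → ∅
[4] deliver 2→0 → N0(foll t1 [-])
[5] deliver 0→2 → N2(lead t1 [-])
[6] deliver 2→1 → N1(foll t1 [-])
[7] deliver 1→2 → ∅
[8] deliver 2→3 → N3(foll t1 [-])
[9] deliver 3→2 → ∅
[10] propose(2,'z') → N2(lead t1 [z])
[11] deliver 2→1 → N1(foll t1 [z])
[12] deliver 1→2 → ∅
[13] deliver 2→0 → N0(foll t1 [z])
[14] deliver 0→2 → ∅
[15] crash(0) → N0(✗foll t1 [z])
[16] recover(0) → N0(foll t1 [z])
[17] crash(0) → N0(✗foll t1 [z])
[18] recover(0) → N0(foll t1 [z])
[19] deliver 3→2 → ∅
[20] deliver 2→0 → ∅

1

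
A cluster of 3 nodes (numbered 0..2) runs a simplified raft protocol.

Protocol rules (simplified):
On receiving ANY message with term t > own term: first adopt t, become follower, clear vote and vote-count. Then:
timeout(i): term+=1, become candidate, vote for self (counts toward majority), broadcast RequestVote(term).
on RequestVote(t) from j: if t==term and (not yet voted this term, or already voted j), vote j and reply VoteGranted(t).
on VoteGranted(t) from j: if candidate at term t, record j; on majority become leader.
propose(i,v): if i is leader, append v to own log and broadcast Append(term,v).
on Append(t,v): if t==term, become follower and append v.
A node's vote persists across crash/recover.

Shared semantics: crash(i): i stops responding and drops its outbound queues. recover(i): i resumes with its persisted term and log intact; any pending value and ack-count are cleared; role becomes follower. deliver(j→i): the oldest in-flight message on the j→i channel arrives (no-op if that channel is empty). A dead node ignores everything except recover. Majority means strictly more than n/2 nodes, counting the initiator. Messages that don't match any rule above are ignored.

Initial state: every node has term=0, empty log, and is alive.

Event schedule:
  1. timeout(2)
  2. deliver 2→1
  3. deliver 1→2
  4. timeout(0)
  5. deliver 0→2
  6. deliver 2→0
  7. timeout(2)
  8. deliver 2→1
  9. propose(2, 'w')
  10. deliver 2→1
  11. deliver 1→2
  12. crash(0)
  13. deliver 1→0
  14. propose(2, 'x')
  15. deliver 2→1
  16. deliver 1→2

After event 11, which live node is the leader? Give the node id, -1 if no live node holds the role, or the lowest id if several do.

e1 timeout(2): 2[cand,t=1,-]
e2 deliver 2→1: 1[foll,t=1,-]
e3 deliver 1→2: 2[lead,t=1,-]
e4 timeout(0): 0[cand,t=1,-]
e5 deliver 0→2: ·
e6 deliver 2→0: ·
e7 timeout(2): 2[cand,t=2,-]
e8 deliver 2→1: 1[foll,t=2,-]
e9 propose(2,'w'): ·
e10 deliver 2→1: ·
e11 deliver 1→2: 2[lead,t=2,-]

2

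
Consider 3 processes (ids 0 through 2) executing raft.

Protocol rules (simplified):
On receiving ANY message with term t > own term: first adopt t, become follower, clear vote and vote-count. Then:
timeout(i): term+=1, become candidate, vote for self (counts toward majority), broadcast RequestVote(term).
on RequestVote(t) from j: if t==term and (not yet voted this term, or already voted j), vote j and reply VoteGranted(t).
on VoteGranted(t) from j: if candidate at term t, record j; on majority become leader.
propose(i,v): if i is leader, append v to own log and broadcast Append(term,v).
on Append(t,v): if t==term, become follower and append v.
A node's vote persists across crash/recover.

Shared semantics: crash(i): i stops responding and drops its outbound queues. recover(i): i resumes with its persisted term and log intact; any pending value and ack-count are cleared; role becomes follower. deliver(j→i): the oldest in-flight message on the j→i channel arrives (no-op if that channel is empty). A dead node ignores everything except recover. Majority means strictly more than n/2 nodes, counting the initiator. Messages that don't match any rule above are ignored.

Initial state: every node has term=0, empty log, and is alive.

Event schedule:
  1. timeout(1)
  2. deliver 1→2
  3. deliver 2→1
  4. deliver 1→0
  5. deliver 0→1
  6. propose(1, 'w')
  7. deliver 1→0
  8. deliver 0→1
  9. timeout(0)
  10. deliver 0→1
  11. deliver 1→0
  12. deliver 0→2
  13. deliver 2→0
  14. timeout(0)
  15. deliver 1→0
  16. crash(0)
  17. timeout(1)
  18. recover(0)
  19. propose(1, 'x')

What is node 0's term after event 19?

[1] timeout(1) → N1(cand t1 [-])
[2] deliver 1→2 → N2(foll t1 [-])
[3] deliver 2→1 → N1(lead t1 [-])
[4] deliver 1→0 → N0(foll t1 [-])
[5] deliver 0→1 → ∅
[6] propose(1,'w') → N1(lead t1 [w])
[7] deliver 1→0 → N0(foll t1 [w])
[8] deliver 0→1 → ∅
[9] timeout(0) → N0(cand t2 [w])
[10] deliver 0→1 → N1(foll t2 [w])
[11] deliver 1→0 → N0(lead t2 [w])
[12] deliver 0→2 → N2(foll t2 [-])
[13] deliver 2→0 → ∅
[14] timeout(0) → N0(cand t3 [w])
[15] deliver 1→0 → ∅
[16] crash(0) → N0(✗cand t3 [w])
[17] timeout(1) → N1(cand t3 [w])
[18] recover(0) → N0(foll t3 [w])
[19] propose(1,'x') → ∅

3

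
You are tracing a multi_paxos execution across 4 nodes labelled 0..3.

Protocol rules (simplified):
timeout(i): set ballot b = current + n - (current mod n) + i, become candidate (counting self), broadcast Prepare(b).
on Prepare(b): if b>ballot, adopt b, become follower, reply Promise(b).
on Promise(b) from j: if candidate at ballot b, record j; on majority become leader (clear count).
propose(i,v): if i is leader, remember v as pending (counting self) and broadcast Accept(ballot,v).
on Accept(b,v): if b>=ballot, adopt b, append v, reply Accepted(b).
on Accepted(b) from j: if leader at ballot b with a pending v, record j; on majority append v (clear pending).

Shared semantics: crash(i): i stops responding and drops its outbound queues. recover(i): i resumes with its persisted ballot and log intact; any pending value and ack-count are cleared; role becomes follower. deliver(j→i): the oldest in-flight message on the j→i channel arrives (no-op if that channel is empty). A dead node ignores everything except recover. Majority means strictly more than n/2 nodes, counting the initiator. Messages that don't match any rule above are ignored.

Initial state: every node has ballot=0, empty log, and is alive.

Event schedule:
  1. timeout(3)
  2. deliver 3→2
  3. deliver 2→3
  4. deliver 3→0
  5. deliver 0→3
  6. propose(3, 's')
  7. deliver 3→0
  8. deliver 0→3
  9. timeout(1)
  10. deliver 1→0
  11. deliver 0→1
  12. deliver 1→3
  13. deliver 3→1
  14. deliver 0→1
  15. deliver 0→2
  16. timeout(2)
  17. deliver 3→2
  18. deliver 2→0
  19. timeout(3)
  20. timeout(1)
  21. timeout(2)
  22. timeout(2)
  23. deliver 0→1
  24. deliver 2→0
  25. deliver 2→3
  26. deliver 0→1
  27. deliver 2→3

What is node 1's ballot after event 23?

9

step 1 timeout(3): 3={cand,b=7,log=-}
step 2 deliver 3→2: 2={foll,b=7,log=-}
step 3 deliver 2→3: —
step 4 deliver 3→0: 0={foll,b=7,log=-}
step 5 deliver 0→3: 3={lead,b=7,log=-}
step 6 propose(3,'s'): —
step 7 deliver 3→0: 0={foll,b=7,log=s}
step 8 deliver 0→3: —
step 9 timeout(1): 1={cand,b=5,log=-}
step 10 deliver 1→0: —
step 11 deliver 0→1: —
step 12 deliver 1→3: —
step 13 deliver 3→1: 1={foll,b=7,log=-}
step 14 deliver 0→1: —
step 15 deliver 0→2: —
step 16 timeout(2): 2={cand,b=10,log=-}
step 17 deliver 3→2: —
step 18 deliver 2→0: 0={foll,b=10,log=s}
step 19 timeout(3): 3={cand,b=11,log=-}
step 20 timeout(1): 1={cand,b=9,log=-}
step 21 timeout(2): 2={cand,b=14,log=-}
step 22 timeout(2): 2={cand,b=18,log=-}
step 23 deliver 0→1: —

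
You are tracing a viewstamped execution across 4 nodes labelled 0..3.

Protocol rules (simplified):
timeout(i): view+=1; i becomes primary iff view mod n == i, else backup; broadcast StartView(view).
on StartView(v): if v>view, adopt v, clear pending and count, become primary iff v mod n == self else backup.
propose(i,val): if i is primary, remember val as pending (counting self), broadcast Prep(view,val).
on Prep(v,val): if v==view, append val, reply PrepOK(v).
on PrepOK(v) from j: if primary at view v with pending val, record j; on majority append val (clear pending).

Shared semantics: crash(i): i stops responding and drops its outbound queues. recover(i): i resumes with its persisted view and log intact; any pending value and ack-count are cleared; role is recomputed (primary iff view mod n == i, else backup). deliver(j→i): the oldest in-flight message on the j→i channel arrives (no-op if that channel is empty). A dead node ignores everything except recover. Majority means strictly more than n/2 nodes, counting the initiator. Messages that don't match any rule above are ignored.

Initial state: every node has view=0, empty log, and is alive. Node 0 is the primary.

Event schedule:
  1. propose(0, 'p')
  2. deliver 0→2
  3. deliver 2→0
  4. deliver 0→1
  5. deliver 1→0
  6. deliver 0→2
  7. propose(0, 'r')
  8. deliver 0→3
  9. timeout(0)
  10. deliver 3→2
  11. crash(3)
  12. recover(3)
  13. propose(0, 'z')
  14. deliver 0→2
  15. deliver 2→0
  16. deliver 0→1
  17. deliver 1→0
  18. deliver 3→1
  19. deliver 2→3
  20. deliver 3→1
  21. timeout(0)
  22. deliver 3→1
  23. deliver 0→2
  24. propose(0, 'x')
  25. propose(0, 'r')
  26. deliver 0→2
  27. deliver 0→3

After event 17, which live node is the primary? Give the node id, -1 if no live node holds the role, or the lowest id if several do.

-1

step 1 propose(0,'p'): —
step 2 deliver 0→2: 2={back,v=0,log=p}
step 3 deliver 2→0: —
step 4 deliver 0→1: 1={back,v=0,log=p}
step 5 deliver 1→0: 0={prim,v=0,log=p}
step 6 deliver 0→2: —
step 7 propose(0,'r'): —
step 8 deliver 0→3: 3={back,v=0,log=p}
step 9 timeout(0): 0={back,v=1,log=p}
step 10 deliver 3→2: —
step 11 crash(3): 3={✗back,v=0,log=p}
step 12 recover(3): 3={back,v=0,log=p}
step 13 propose(0,'z'): —
step 14 deliver 0→2: 2={back,v=0,log=p,r}
step 15 deliver 2→0: —
step 16 deliver 0→1: 1={back,v=0,log=p,r}
step 17 deliver 1→0: —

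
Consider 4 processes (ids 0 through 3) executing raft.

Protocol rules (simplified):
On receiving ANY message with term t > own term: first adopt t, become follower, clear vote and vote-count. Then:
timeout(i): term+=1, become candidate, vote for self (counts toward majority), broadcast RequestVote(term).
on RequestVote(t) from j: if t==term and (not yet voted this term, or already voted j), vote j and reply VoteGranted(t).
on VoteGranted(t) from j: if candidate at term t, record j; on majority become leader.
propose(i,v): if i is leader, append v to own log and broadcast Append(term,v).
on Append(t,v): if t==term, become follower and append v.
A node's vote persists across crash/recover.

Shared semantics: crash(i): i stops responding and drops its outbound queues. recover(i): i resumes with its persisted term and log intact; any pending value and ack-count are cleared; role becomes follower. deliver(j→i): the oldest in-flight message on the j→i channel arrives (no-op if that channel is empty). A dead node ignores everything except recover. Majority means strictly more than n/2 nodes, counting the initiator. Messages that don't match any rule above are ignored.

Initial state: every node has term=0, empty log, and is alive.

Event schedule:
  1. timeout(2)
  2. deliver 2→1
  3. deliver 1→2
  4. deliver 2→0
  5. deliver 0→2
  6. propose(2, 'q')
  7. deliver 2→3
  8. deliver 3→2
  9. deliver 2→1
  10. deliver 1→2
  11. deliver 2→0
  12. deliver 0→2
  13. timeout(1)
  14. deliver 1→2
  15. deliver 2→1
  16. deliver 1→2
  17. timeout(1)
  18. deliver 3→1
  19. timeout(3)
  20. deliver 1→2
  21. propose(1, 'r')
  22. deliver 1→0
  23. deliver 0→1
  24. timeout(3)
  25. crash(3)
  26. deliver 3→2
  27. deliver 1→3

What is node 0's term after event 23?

2

after 1 — timeout(2): n2:cand/t1/[-]
after 2 — deliver 2→1: n1:foll/t1/[-]
after 3 — deliver 1→2: ·
after 4 — deliver 2→0: n0:foll/t1/[-]
after 5 — deliver 0→2: n2:lead/t1/[-]
after 6 — propose(2,'q'): n2:lead/t1/[q]
after 7 — deliver 2→3: n3:foll/t1/[-]
after 8 — deliver 3→2: ·
after 9 — deliver 2→1: n1:foll/t1/[q]
after 10 — deliver 1→2: ·
after 11 — deliver 2→0: n0:foll/t1/[q]
after 12 — deliver 0→2: ·
after 13 — timeout(1): n1:cand/t2/[q]
after 14 — deliver 1→2: n2:foll/t2/[q]
after 15 — deliver 2→1: ·
after 16 — deliver 1→2: ·
after 17 — timeout(1): n1:cand/t3/[q]
after 18 — deliver 3→1: ·
after 19 — timeout(3): n3:cand/t2/[-]
after 20 — deliver 1→2: n2:foll/t3/[q]
after 21 — propose(1,'r'): ·
after 22 — deliver 1→0: n0:foll/t2/[q]
after 23 — deliver 0→1: ·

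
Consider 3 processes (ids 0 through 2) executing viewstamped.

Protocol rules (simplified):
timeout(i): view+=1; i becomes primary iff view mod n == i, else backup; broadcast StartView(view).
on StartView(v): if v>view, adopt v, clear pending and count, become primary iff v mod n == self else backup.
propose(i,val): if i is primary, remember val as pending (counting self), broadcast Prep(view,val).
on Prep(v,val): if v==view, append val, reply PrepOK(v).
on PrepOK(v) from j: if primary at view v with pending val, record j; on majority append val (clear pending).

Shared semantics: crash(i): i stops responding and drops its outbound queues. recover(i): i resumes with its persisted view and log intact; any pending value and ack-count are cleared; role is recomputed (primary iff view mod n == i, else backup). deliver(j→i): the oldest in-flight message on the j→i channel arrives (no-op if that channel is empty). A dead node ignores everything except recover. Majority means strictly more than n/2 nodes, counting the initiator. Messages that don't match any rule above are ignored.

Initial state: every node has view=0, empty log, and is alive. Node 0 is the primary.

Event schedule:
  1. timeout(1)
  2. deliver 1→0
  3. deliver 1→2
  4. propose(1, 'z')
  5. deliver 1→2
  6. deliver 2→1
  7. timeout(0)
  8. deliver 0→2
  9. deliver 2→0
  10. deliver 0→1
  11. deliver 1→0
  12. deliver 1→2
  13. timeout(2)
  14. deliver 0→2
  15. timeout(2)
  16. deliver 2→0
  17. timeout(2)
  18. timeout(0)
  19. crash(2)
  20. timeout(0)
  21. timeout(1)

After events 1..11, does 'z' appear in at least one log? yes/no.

1. timeout(1):  <1:prim v1 ->
2. deliver 1→0:  <0:back v1 ->
3. deliver 1→2:  <2:back v1 ->
4. propose(1,'z'):  nop
5. deliver 1→2:  <2:back v1 z>
6. deliver 2→1:  <1:prim v1 z>
7. timeout(0):  <0:back v2 ->
8. deliver 0→2:  <2:prim v2 z>
9. deliver 2→0:  nop
10. deliver 0→1:  <1:back v2 z>
11. deliver 1→0:  nop

yes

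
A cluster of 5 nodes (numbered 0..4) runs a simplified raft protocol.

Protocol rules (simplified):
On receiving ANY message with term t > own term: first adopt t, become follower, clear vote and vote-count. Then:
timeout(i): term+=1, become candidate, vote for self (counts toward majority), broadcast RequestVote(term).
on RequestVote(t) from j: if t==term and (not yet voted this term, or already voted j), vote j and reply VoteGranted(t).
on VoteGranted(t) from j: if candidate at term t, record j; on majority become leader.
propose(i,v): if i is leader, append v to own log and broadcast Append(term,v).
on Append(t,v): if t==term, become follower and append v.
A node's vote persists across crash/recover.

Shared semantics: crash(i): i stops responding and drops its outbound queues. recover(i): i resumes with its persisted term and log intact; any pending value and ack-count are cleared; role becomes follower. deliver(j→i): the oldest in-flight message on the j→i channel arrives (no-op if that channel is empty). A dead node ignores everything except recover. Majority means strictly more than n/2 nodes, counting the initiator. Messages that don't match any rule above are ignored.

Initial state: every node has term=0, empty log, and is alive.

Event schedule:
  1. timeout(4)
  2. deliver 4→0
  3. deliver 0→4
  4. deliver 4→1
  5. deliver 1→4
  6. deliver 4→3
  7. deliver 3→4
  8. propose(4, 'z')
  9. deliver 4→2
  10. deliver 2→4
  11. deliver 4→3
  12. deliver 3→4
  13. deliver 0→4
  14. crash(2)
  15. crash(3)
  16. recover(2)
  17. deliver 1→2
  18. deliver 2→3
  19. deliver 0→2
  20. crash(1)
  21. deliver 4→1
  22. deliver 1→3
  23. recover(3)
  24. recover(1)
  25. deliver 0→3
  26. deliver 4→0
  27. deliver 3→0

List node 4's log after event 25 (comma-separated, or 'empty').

[1] timeout(4) → N4(cand t1 [-])
[2] deliver 4→0 → N0(foll t1 [-])
[3] deliver 0→4 → ∅
[4] deliver 4→1 → N1(foll t1 [-])
[5] deliver 1→4 → N4(lead t1 [-])
[6] deliver 4→3 → N3(foll t1 [-])
[7] deliver 3→4 → ∅
[8] propose(4,'z') → N4(lead t1 [z])
[9] deliver 4→2 → N2(foll t1 [-])
[10] deliver 2→4 → ∅
[11] deliver 4→3 → N3(foll t1 [z])
[12] deliver 3→4 → ∅
[13] deliver 0→4 → ∅
[14] crash(2) → N2(✗foll t1 [-])
[15] crash(3) → N3(✗foll t1 [z])
[16] recover(2) → N2(foll t1 [-])
[17] deliver 1→2 → ∅
[18] deliver 2→3 → ∅
[19] deliver 0→2 → ∅
[20] crash(1) → N1(✗foll t1 [-])
[21] deliver 4→1 → ∅
[22] deliver 1→3 → ∅
[23] recover(3) → N3(foll t1 [z])
[24] recover(1) → N1(foll t1 [-])
[25] deliver 0→3 → ∅

z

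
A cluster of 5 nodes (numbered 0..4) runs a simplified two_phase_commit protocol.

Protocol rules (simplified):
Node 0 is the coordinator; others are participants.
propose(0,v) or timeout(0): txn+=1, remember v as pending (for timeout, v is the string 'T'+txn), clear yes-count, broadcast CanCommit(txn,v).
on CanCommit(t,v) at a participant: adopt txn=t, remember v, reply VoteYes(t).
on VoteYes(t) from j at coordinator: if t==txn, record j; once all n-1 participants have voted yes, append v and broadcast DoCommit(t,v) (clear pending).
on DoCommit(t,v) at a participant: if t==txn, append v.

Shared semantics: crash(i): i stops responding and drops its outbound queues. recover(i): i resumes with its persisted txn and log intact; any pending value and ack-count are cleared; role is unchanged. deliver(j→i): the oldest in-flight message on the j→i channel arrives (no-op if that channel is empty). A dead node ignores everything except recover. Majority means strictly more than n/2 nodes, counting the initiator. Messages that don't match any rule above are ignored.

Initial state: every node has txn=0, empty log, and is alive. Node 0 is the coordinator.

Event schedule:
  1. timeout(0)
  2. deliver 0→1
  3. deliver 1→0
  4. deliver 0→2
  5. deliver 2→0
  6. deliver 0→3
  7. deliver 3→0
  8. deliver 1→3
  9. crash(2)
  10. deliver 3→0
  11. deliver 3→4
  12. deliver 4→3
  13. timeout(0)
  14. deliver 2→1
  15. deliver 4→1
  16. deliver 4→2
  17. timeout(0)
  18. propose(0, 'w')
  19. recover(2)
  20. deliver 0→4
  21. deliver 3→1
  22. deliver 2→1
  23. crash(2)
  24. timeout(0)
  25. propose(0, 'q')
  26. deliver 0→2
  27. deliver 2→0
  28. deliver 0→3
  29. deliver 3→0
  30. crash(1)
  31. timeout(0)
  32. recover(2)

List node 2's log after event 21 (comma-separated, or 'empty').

1. timeout(0):  <0:coor t1 ->
2. deliver 0→1:  <1:part t1 ->
3. deliver 1→0:  nop
4. deliver 0→2:  <2:part t1 ->
5. deliver 2→0:  nop
6. deliver 0→3:  <3:part t1 ->
7. deliver 3→0:  nop
8. deliver 1→3:  nop
9. crash(2):  <2:✗part t1 ->
10. deliver 3→0:  nop
11. deliver 3→4:  nop
12. deliver 4→3:  nop
13. timeout(0):  <0:coor t2 ->
14. deliver 2→1:  nop
15. deliver 4→1:  nop
16. deliver 4→2:  nop
17. timeout(0):  <0:coor t3 ->
18. propose(0,'w'):  <0:coor t4 ->
19. recover(2):  <2:part t1 ->
20. deliver 0→4:  <4:part t1 ->
21. deliver 3→1:  nop

empty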